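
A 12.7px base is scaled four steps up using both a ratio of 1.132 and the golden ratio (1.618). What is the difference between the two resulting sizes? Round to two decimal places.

At 1.132: 12.7 × 1.132⁴ = 20.8540px
Golden ratio: 12.7 × 1.618⁴ = 87.0398px
Difference: 87.0398 − 20.8540 = 66.1858px

66.19px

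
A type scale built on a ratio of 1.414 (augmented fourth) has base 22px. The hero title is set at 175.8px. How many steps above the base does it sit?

6

1.414ⁿ = 175.8 / 22 = 7.9909
n = ln(7.9909) / ln(1.414) = 2.0783 / 0.3464 ≈ 6.00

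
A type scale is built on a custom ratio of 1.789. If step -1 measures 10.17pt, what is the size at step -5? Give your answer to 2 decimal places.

0.99pt

10.17 ÷ 1.789⁴ = 10.17 ÷ 10.24333 ≈ 0.993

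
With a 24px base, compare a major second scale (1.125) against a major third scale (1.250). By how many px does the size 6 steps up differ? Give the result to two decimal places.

Major second: 24.0 × 1.125⁶ = 48.6549px
Major third: 24.0 × 1.250⁶ = 91.5527px
Difference: 91.5527 − 48.6549 = 42.8978px

42.90px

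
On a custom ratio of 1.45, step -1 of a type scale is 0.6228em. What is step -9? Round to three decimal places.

0.032em

0.6228 ÷ 1.45⁸ = 0.6228 ÷ 19.54088 ≈ 0.032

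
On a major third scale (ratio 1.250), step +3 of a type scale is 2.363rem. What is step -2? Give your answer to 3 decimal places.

2.363 ÷ 1.250⁵ = 2.363 ÷ 3.05176 ≈ 0.774

0.774rem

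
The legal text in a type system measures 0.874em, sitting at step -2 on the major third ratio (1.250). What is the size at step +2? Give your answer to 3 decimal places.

0.874 × 1.250⁴ = 0.874 × 2.44141 ≈ 2.134

2.134em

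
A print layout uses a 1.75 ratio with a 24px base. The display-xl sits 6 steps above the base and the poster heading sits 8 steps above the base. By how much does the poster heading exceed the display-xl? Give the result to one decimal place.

1421.8px

Step 6: 24.0 × 1.75⁶ = 689.350px
Step 8: 24.0 × 1.75⁸ = 2111.133px
Difference: 2111.133 − 689.350 = 1421.783px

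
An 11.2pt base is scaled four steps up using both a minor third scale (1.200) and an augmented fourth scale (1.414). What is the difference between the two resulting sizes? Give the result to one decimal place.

21.5pt

Minor third: 11.2 × 1.200⁴ = 23.224pt
Augmented fourth: 11.2 × 1.414⁴ = 44.773pt
Difference: 44.773 − 23.224 = 21.549pt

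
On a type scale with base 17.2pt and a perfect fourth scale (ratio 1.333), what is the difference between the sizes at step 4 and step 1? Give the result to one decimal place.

31.4pt

Step 1: 17.2 × 1.333 = 22.928pt
Step 4: 17.2 × 1.333⁴ = 54.306pt
Difference: 54.306 − 22.928 = 31.378pt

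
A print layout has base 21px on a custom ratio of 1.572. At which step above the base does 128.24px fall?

1.572ⁿ = 128.24 / 21 = 6.1067
n = ln(6.1067) / ln(1.572) = 1.8094 / 0.4523 ≈ 4.00

4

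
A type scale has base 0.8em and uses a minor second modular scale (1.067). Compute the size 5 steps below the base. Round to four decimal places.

0.5785em

Each step on a modular scale multiplies by the ratio, so the size n steps from the base is base × ratioⁿ.
0.8 ÷ 1.067⁵ = 0.8 ÷ 1.38300 ≈ 0.5785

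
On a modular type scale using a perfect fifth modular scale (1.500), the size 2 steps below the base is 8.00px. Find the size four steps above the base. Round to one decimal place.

8.00 × 1.500⁶ = 8.00 × 11.39062 ≈ 91.125

91.1px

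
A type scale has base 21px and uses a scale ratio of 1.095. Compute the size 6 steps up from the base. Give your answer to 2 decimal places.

21.0 × 1.095⁶ = 21.0 × 1.72379 ≈ 36.20

36.20px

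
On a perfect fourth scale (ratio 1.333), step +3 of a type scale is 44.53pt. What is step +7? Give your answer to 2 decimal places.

Moving from step +3 to step +7 is 4 steps up, so multiply by r⁴.
44.53 × 1.333⁴ = 44.53 × 3.15733 ≈ 140.596

140.60pt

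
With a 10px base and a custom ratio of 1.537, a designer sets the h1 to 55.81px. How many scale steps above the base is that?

1.537ⁿ = 55.81 / 10 = 5.5810
n = ln(5.5810) / ln(1.537) = 1.7194 / 0.4298 ≈ 4.00

4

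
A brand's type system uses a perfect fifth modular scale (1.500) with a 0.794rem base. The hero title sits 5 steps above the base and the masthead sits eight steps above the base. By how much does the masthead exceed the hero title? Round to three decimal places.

Step 5: 0.794 × 1.500⁵ = 6.02944rem
Step 8: 0.794 × 1.500⁸ = 20.34935rem
Difference: 20.34935 − 6.02944 = 14.31991rem

14.320rem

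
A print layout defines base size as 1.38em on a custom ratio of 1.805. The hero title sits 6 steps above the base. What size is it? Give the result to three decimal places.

47.725em

1.38 × 1.805⁶ = 1.38 × 34.58305 ≈ 47.725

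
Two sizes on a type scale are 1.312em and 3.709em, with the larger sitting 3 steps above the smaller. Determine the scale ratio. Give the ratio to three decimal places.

r³ = 3.709 / 1.312, so r = (3.709/1.312)^(1/3).
r = 2.8270^(1/3) ≈ 1.4140

1.414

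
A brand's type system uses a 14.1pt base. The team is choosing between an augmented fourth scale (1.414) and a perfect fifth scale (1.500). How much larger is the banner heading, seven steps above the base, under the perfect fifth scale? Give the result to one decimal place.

Augmented fourth: 14.1 × 1.414⁷ = 159.355pt
Perfect fifth: 14.1 × 1.500⁷ = 240.912pt
Difference: 240.912 − 159.355 = 81.557pt

81.6pt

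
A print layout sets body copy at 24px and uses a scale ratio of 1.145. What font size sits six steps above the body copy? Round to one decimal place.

24.0 × 1.145⁶ = 24.0 × 2.25337 ≈ 54.08

54.1px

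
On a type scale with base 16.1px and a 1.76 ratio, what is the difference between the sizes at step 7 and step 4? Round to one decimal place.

Step 4: 16.1 × 1.76⁴ = 154.482px
Step 7: 16.1 × 1.76⁷ = 842.199px
Difference: 842.199 − 154.482 = 687.717px

687.7px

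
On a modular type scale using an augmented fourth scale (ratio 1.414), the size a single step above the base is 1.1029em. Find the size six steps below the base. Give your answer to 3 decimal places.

0.098em

The gap is -6 − (1) = -7 steps, so the factor is 1.414^-7.
1.1029 ÷ 1.414⁷ = 1.1029 ÷ 11.30175 ≈ 0.098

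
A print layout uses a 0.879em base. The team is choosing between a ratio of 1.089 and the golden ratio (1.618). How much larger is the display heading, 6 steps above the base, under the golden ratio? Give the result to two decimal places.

At 1.089: 0.879 × 1.089⁶ = 1.4661em
Golden ratio: 0.879 × 1.618⁶ = 15.7710em
Difference: 15.7710 − 1.4661 = 14.3049em

14.30em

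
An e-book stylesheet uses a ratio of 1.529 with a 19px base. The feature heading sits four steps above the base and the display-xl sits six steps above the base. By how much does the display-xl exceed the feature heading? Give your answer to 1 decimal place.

138.9px

Step 4: 19.0 × 1.529⁴ = 103.845px
Step 6: 19.0 × 1.529⁶ = 242.772px
Difference: 242.772 − 103.845 = 138.927px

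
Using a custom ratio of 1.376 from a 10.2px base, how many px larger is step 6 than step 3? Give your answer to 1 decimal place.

Step 3: 10.2 × 1.376³ = 26.574px
Step 6: 10.2 × 1.376⁶ = 69.233px
Difference: 69.233 − 26.574 = 42.659px

42.7px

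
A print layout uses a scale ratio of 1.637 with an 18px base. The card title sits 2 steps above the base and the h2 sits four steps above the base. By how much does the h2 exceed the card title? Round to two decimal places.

81.03px

Step 2: 18.0 × 1.637² = 48.2358px
Step 4: 18.0 × 1.637⁴ = 129.2609px
Difference: 129.2609 − 48.2358 = 81.0251px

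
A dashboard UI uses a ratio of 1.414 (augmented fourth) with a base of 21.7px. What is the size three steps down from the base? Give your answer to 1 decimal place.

Every step multiplies by the scale ratio.
21.7 ÷ 1.414³ = 21.7 ÷ 2.82715 ≈ 7.68

7.7px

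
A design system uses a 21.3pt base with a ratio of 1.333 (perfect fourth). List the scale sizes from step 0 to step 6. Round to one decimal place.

Step 0: 21.3pt
Step 1: 21.3 × 1.333 = 28.4
Step 2: 21.3 × 1.333² = 37.8
Step 3: 21.3 × 1.333³ = 50.5
Step 4: 21.3 × 1.333⁴ = 67.3
Step 5: 21.3 × 1.333⁵ = 89.6
Step 6: 21.3 × 1.333⁶ = 119.5

21.3pt, 28.4pt, 37.8pt, 50.5pt, 67.3pt, 89.6pt, 119.5pt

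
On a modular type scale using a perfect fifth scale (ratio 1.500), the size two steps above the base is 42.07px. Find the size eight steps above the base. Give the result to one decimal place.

42.07 × 1.500⁶ = 42.07 × 11.39062 ≈ 479.204

479.2px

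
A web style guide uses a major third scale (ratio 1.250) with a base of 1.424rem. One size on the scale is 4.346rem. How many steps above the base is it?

5

1.250ⁿ = 4.346 / 1.424 = 3.0520
n = ln(3.0520) / ln(1.250) = 1.1158 / 0.2231 ≈ 5.00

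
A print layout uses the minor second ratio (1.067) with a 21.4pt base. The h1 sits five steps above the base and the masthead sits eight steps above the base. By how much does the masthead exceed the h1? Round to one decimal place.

Step 5: 21.4 × 1.067⁵ = 29.596pt
Step 8: 21.4 × 1.067⁸ = 35.953pt
Difference: 35.953 − 29.596 = 6.357pt

6.4pt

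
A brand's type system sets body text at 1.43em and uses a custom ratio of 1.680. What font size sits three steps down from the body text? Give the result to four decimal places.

0.3016em

A modular type scale is a geometric sequence: sizeₙ = base × rⁿ.
1.43 ÷ 1.680³ = 1.43 ÷ 4.74163 ≈ 0.3016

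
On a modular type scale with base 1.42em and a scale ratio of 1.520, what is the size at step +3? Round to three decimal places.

Every step multiplies by the scale ratio.
1.42 × 1.520³ = 1.42 × 3.51181 ≈ 4.987

4.987em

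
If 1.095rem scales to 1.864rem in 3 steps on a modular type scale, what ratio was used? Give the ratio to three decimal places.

1.194

The ratio satisfies 1.095 × r³ = 1.864, so r = (1.864 / 1.095)^(1/3).
r = 1.7023^(1/3) ≈ 1.1940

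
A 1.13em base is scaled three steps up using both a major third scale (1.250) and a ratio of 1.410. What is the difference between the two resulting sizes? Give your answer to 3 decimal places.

0.961em

Major third: 1.13 × 1.250³ = 2.20703em
At 1.410: 1.13 × 1.410³ = 3.16764em
Difference: 3.16764 − 2.20703 = 0.96061em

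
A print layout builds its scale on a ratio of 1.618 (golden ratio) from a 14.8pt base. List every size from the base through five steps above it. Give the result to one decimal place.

Step 0: 14.8pt
Step 1: 14.8 × 1.618 = 23.9
Step 2: 14.8 × 1.618² = 38.7
Step 3: 14.8 × 1.618³ = 62.7
Step 4: 14.8 × 1.618⁴ = 101.4
Step 5: 14.8 × 1.618⁵ = 164.1

14.8pt, 23.9pt, 38.7pt, 62.7pt, 101.4pt, 164.1pt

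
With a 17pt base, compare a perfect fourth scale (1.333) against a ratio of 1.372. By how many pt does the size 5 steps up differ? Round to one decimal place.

Perfect fourth: 17.0 × 1.333⁵ = 71.548pt
At 1.372: 17.0 × 1.372⁵ = 82.646pt
Difference: 82.646 − 71.548 = 11.098pt

11.1pt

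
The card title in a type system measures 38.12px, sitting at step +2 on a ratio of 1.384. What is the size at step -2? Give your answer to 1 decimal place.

The gap is -2 − (2) = -4 steps, so the factor is 1.384^-4.
38.12 ÷ 1.384⁴ = 38.12 ÷ 3.66897 ≈ 10.390

10.4px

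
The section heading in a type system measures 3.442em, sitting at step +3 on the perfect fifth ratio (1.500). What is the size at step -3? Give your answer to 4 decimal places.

0.3022em

The gap is -3 − (3) = -6 steps, so the factor is 1.500^-6.
3.442 ÷ 1.500⁶ = 3.442 ÷ 11.39062 ≈ 0.3022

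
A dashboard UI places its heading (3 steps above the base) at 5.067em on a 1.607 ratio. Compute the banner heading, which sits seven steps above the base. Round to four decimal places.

5.067 × 1.607⁴ = 5.067 × 6.66904 ≈ 33.7920

33.7920em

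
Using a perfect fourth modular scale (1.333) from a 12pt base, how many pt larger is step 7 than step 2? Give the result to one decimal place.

68.4pt

Step 2: 12.0 × 1.333² = 21.323pt
Step 7: 12.0 × 1.333⁷ = 89.741pt
Difference: 89.741 − 21.323 = 68.418pt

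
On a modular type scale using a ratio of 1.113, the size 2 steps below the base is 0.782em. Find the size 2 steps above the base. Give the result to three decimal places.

1.200em

The gap is 2 − (-2) = 4 steps, so the factor is 1.113^4.
0.782 × 1.113⁴ = 0.782 × 1.53455 ≈ 1.200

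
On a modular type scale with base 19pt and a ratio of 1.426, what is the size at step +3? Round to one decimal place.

55.1pt

19.0 × 1.426³ = 19.0 × 2.89974 ≈ 55.09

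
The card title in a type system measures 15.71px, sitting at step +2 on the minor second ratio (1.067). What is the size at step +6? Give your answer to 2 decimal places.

Moving from step +2 to step +6 is 4 steps up, so multiply by r⁴.
15.71 × 1.067⁴ = 15.71 × 1.29616 ≈ 20.363

20.36px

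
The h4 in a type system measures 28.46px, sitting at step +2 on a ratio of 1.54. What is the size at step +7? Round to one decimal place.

28.46 × 1.54⁵ = 28.46 × 8.66171 ≈ 246.512

246.5px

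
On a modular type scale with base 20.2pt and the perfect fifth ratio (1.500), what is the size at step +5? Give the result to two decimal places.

153.39pt

Each step on a modular scale multiplies by the ratio, so the size n steps from the base is base × ratioⁿ.
20.2 × 1.500⁵ = 20.2 × 7.59375 ≈ 153.39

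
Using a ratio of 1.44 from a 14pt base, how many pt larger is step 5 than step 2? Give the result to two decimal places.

Step 2: 14.0 × 1.44² = 29.0304pt
Step 5: 14.0 × 1.44⁵ = 86.6843pt
Difference: 86.6843 − 29.0304 = 57.6539pt

57.65pt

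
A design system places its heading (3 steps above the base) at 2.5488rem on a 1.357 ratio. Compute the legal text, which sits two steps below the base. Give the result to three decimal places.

Moving from step +3 to step -2 is 5 steps down, so divide by r⁵.
2.5488 ÷ 1.357⁵ = 2.5488 ÷ 4.60150 ≈ 0.554

0.554rem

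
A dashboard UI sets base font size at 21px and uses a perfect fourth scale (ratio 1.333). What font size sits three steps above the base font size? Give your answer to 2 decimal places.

21.0 × 1.333³ = 21.0 × 2.36859 ≈ 49.74

49.74px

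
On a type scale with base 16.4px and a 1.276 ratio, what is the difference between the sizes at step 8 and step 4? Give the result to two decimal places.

Step 4: 16.4 × 1.276⁴ = 43.4757px
Step 8: 16.4 × 1.276⁸ = 115.2522px
Difference: 115.2522 − 43.4757 = 71.7765px

71.78px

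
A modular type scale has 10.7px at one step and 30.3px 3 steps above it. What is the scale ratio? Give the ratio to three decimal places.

The ratio satisfies 10.7 × r³ = 30.3, so r = (30.3 / 10.7)^(1/3).
r = 2.8318^(1/3) ≈ 1.4148

1.415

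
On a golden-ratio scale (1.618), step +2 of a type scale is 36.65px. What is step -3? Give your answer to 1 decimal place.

Moving from step +2 to step -3 is 5 steps down, so divide by r⁵.
36.65 ÷ 1.618⁵ = 36.65 ÷ 11.08901 ≈ 3.305

3.3px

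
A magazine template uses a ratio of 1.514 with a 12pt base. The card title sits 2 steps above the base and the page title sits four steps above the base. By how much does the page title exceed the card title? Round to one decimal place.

Step 2: 12.0 × 1.514² = 27.506pt
Step 4: 12.0 × 1.514⁴ = 63.050pt
Difference: 63.050 − 27.506 = 35.544pt

35.5pt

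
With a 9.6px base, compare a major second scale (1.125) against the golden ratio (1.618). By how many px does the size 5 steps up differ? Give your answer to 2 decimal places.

89.15px

Major second: 9.6 × 1.125⁵ = 17.2995px
Golden ratio: 9.6 × 1.618⁵ = 106.4544px
Difference: 106.4544 − 17.2995 = 89.1549px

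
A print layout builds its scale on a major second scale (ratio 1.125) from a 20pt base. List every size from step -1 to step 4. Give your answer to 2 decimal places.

17.78pt, 20.00pt, 22.50pt, 25.31pt, 28.48pt, 32.04pt

Step -1: 20.0 ÷ 1.125 = 17.78
Step 0: 20pt
Step 1: 20.0 × 1.125 = 22.50
Step 2: 20.0 × 1.125² = 25.31
Step 3: 20.0 × 1.125³ = 28.48
Step 4: 20.0 × 1.125⁴ = 32.04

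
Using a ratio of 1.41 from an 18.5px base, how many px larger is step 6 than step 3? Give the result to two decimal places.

93.51px

Step 3: 18.5 × 1.41³ = 51.8596px
Step 6: 18.5 × 1.41⁶ = 145.3739px
Difference: 145.3739 − 51.8596 = 93.5143px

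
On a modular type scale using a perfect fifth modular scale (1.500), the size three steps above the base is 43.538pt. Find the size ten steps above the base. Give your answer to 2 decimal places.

743.89pt

43.538 × 1.500⁷ = 43.538 × 17.08594 ≈ 743.888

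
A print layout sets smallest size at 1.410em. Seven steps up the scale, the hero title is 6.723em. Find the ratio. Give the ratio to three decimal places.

1.250

r⁷ = 6.723 / 1.410, so r = (6.723/1.410)^(1/7).
r = 4.7681^(1/7) ≈ 1.2500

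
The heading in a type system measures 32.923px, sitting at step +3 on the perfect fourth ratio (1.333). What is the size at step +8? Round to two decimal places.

138.56px

32.923 × 1.333⁵ = 32.923 × 4.20873 ≈ 138.564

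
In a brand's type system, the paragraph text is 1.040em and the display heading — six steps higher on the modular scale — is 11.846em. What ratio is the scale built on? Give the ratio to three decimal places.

1.500

r⁶ = 11.846 / 1.040, so r = (11.846/1.040)^(1/6).
r = 11.3904^(1/6) ≈ 1.5000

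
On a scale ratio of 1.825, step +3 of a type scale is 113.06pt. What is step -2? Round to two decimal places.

113.06 ÷ 1.825⁵ = 113.06 ÷ 20.24484 ≈ 5.585

5.58pt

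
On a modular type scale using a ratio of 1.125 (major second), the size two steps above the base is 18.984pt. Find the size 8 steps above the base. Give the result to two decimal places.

38.49pt

18.984 × 1.125⁶ = 18.984 × 2.02729 ≈ 38.486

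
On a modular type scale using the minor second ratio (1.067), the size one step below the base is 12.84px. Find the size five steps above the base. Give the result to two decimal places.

Moving from step -1 to step +5 is 6 steps up, so multiply by r⁶.
12.84 × 1.067⁶ = 12.84 × 1.47566 ≈ 18.947

18.95px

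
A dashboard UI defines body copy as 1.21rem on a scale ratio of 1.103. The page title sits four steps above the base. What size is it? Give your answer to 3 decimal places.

1.21 × 1.103⁴ = 1.21 × 1.48014 ≈ 1.791

1.791rem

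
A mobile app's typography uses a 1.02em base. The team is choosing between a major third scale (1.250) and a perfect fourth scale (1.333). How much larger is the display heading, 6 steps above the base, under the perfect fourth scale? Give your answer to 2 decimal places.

Major third: 1.02 × 1.250⁶ = 3.8910em
Perfect fourth: 1.02 × 1.333⁶ = 5.7224em
Difference: 5.7224 − 3.8910 = 1.8314em

1.83em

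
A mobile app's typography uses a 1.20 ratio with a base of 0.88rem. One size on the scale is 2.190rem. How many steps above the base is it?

1.20ⁿ = 2.190 / 0.88 = 2.4886
n = ln(2.4886) / ln(1.20) = 0.9117 / 0.1823 ≈ 5.00

5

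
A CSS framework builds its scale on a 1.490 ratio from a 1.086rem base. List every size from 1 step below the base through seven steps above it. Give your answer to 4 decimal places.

Step -1: 1.086 ÷ 1.490 = 0.7289
Step 0: 1.086rem
Step 1: 1.086 × 1.490 = 1.6181
Step 2: 1.086 × 1.490² = 2.4110
Step 3: 1.086 × 1.490³ = 3.5924
Step 4: 1.086 × 1.490⁴ = 5.3527
Step 5: 1.086 × 1.490⁵ = 7.9756
Step 6: 1.086 × 1.490⁶ = 11.8836
Step 7: 1.086 × 1.490⁷ = 17.7065

0.7289rem, 1.0860rem, 1.6181rem, 2.4110rem, 3.5924rem, 5.3527rem, 7.9756rem, 11.8836rem, 17.7065rem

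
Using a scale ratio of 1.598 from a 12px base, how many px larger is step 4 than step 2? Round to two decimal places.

47.61px

Step 2: 12.0 × 1.598² = 30.6432px
Step 4: 12.0 × 1.598⁴ = 78.2507px
Difference: 78.2507 − 30.6432 = 47.6075px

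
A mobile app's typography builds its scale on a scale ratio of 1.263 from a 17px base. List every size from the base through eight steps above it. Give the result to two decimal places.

Step 0: 17px
Step 1: 17.0 × 1.263 = 21.47
Step 2: 17.0 × 1.263² = 27.12
Step 3: 17.0 × 1.263³ = 34.25
Step 4: 17.0 × 1.263⁴ = 43.26
Step 5: 17.0 × 1.263⁵ = 54.63
Step 6: 17.0 × 1.263⁶ = 69.00
Step 7: 17.0 × 1.263⁷ = 87.15
Step 8: 17.0 × 1.263⁸ = 110.07

17.00px, 21.47px, 27.12px, 34.25px, 43.26px, 54.63px, 69.00px, 87.15px, 110.07px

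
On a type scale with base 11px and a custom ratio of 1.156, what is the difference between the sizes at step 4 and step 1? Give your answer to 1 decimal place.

Step 1: 11.0 × 1.156 = 12.716px
Step 4: 11.0 × 1.156⁴ = 19.644px
Difference: 19.644 − 12.716 = 6.928px

6.9px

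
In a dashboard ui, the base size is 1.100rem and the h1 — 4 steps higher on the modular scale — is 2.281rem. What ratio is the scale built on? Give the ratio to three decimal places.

The ratio satisfies 1.100 × r⁴ = 2.281, so r = (2.281 / 1.100)^(1/4).
r = 2.0736^(1/4) ≈ 1.2000

1.200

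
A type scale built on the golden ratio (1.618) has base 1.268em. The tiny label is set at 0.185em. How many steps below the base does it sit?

1.618ⁿ = 1.268 / 0.185 = 6.8541
n = ln(6.8541) / ln(1.618) = 1.9248 / 0.4812 ≈ 4.00

4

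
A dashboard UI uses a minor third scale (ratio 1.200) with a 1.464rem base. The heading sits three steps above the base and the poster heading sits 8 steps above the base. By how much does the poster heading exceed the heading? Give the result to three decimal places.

Step 3: 1.464 × 1.200³ = 2.52979rem
Step 8: 1.464 × 1.200⁸ = 6.29493rem
Difference: 6.29493 − 2.52979 = 3.76514rem

3.765rem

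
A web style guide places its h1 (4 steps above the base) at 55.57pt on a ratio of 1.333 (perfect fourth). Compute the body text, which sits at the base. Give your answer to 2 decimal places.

55.57 ÷ 1.333⁴ = 55.57 ÷ 3.15733 ≈ 17.600

17.60pt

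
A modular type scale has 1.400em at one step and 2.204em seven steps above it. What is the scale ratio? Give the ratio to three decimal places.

r⁷ = 2.204 / 1.400, so r = (2.204/1.400)^(1/7).
r = 1.5743^(1/7) ≈ 1.0670

1.067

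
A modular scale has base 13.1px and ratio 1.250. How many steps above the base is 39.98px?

5

1.250ⁿ = 39.98 / 13.1 = 3.0519
n = ln(3.0519) / ln(1.250) = 1.1158 / 0.2231 ≈ 5.00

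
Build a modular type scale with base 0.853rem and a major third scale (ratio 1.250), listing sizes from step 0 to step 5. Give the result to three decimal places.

Step 0: 0.853rem
Step 1: 0.853 × 1.250 = 1.066
Step 2: 0.853 × 1.250² = 1.333
Step 3: 0.853 × 1.250³ = 1.666
Step 4: 0.853 × 1.250⁴ = 2.083
Step 5: 0.853 × 1.250⁵ = 2.603

0.853rem, 1.066rem, 1.333rem, 1.666rem, 2.083rem, 2.603rem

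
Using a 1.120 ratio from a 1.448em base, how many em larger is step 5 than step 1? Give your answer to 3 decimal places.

0.930em

Step 1: 1.448 × 1.120 = 1.62176em
Step 5: 1.448 × 1.120⁵ = 2.55187em
Difference: 2.55187 − 1.62176 = 0.93011em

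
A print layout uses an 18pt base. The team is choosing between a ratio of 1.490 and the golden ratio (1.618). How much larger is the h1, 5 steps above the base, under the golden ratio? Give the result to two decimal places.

At 1.490: 18.0 × 1.490⁵ = 132.1916pt
Golden ratio: 18.0 × 1.618⁵ = 199.6021pt
Difference: 199.6021 − 132.1916 = 67.4105pt

67.41pt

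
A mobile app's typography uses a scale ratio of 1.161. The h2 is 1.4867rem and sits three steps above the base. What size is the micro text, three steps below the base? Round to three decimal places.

0.607rem

The gap is -3 − (3) = -6 steps, so the factor is 1.161^-6.
1.4867 ÷ 1.161⁶ = 1.4867 ÷ 2.44903 ≈ 0.607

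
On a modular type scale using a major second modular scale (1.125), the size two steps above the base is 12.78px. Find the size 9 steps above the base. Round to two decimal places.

29.15px

The gap is 9 − (2) = 7 steps, so the factor is 1.125^7.
12.78 × 1.125⁷ = 12.78 × 2.28070 ≈ 29.147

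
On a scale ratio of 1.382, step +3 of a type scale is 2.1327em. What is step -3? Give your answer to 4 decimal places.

2.1327 ÷ 1.382⁶ = 2.1327 ÷ 6.96704 ≈ 0.3061

0.3061em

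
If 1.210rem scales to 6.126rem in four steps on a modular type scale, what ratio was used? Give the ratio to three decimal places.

r⁴ = 6.126 / 1.210, so r = (6.126/1.210)^(1/4).
r = 5.0628^(1/4) ≈ 1.5000

1.500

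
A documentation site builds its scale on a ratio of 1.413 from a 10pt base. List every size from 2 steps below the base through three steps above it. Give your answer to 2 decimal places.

Step -2: 10.0 ÷ 1.413² = 5.01
Step -1: 10.0 ÷ 1.413 = 7.08
Step 0: 10pt
Step 1: 10.0 × 1.413 = 14.13
Step 2: 10.0 × 1.413² = 19.97
Step 3: 10.0 × 1.413³ = 28.21

5.01pt, 7.08pt, 10.00pt, 14.13pt, 19.97pt, 28.21pt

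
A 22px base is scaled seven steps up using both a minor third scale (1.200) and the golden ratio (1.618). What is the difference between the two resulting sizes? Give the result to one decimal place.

Minor third: 22.0 × 1.200⁷ = 78.830px
Golden ratio: 22.0 × 1.618⁷ = 638.664px
Difference: 638.664 − 78.830 = 559.834px

559.8px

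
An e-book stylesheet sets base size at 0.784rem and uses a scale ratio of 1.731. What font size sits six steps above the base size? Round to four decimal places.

21.0911rem

Each step on a modular scale multiplies by the ratio, so the size n steps from the base is base × ratioⁿ.
0.784 × 1.731⁶ = 0.784 × 26.90187 ≈ 21.0911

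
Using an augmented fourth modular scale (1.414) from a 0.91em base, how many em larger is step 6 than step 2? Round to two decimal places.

5.45em

Step 2: 0.91 × 1.414² = 1.8195em
Step 6: 0.91 × 1.414⁶ = 7.2734em
Difference: 7.2734 − 1.8195 = 5.4539em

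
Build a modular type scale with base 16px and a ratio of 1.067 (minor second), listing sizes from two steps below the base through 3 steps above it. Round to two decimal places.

14.05px, 15.00px, 16.00px, 17.07px, 18.22px, 19.44px

Step -2: 16.0 ÷ 1.067² = 14.05
Step -1: 16.0 ÷ 1.067 = 15.00
Step 0: 16px
Step 1: 16.0 × 1.067 = 17.07
Step 2: 16.0 × 1.067² = 18.22
Step 3: 16.0 × 1.067³ = 19.44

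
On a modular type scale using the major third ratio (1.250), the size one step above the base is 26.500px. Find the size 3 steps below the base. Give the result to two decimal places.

26.500 ÷ 1.250⁴ = 26.500 ÷ 2.44141 ≈ 10.854

10.85px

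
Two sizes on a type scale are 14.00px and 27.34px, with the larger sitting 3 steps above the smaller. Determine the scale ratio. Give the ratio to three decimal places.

The ratio satisfies 14.00 × r³ = 27.34, so r = (27.34 / 14.00)^(1/3).
r = 1.9529^(1/3) ≈ 1.2499

1.250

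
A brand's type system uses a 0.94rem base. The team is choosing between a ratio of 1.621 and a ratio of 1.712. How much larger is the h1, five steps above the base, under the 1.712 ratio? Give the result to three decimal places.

At 1.621: 0.94 × 1.621⁵ = 10.52066rem
At 1.712: 0.94 × 1.712⁵ = 13.82441rem
Difference: 13.82441 − 10.52066 = 3.30375rem

3.304rem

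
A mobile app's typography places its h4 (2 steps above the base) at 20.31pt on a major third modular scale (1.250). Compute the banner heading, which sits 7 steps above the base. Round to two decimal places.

20.31 × 1.250⁵ = 20.31 × 3.05176 ≈ 61.981

61.98pt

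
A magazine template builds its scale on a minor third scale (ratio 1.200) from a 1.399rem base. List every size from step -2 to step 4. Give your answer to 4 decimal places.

Step -2: 1.399 ÷ 1.200² = 0.9715
Step -1: 1.399 ÷ 1.200 = 1.1658
Step 0: 1.399rem
Step 1: 1.399 × 1.200 = 1.6788
Step 2: 1.399 × 1.200² = 2.0146
Step 3: 1.399 × 1.200³ = 2.4175
Step 4: 1.399 × 1.200⁴ = 2.9010

0.9715rem, 1.1658rem, 1.3990rem, 1.6788rem, 2.0146rem, 2.4175rem, 2.9010rem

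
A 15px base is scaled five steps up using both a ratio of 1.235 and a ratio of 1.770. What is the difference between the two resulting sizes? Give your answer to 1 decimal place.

217.5px

At 1.235: 15.0 × 1.235⁵ = 43.095px
At 1.770: 15.0 × 1.770⁵ = 260.590px
Difference: 260.590 − 43.095 = 217.495px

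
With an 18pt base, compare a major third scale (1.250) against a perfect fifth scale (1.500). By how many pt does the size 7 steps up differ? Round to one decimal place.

221.7pt

Major third: 18.0 × 1.250⁷ = 85.831pt
Perfect fifth: 18.0 × 1.500⁷ = 307.547pt
Difference: 307.547 − 85.831 = 221.716pt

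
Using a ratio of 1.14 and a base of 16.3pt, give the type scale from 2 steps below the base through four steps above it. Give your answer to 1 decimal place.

12.5pt, 14.3pt, 16.3pt, 18.6pt, 21.2pt, 24.1pt, 27.5pt

Step -2: 16.3 ÷ 1.14² = 12.5
Step -1: 16.3 ÷ 1.14 = 14.3
Step 0: 16.3pt
Step 1: 16.3 × 1.14 = 18.6
Step 2: 16.3 × 1.14² = 21.2
Step 3: 16.3 × 1.14³ = 24.1
Step 4: 16.3 × 1.14⁴ = 27.5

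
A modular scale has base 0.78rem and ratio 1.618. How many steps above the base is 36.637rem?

8

1.618ⁿ = 36.637 / 0.78 = 46.9705
n = ln(46.9705) / ln(1.618) = 3.8495 / 0.4812 ≈ 8.00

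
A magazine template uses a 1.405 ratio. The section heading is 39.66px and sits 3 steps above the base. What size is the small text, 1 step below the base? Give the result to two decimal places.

10.18px

39.66 ÷ 1.405⁴ = 39.66 ÷ 3.89677 ≈ 10.178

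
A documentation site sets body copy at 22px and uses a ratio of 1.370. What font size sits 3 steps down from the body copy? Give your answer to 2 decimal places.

8.56px

A modular type scale is a geometric sequence: sizeₙ = base × rⁿ.
22.0 ÷ 1.370³ = 22.0 ÷ 2.57135 ≈ 8.56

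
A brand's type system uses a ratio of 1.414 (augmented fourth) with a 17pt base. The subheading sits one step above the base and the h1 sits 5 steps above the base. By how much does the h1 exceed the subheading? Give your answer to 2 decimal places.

72.06pt

Step 1: 17.0 × 1.414 = 24.0380pt
Step 5: 17.0 × 1.414⁵ = 96.0939pt
Difference: 96.0939 − 24.0380 = 72.0559pt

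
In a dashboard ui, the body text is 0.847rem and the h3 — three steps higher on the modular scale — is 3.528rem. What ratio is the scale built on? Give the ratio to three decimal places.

1.609

The ratio satisfies 0.847 × r³ = 3.528, so r = (3.528 / 0.847)^(1/3).
r = 4.1653^(1/3) ≈ 1.6090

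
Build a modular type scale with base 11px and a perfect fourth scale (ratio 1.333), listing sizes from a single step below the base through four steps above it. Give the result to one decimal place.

Step -1: 11.0 ÷ 1.333 = 8.3
Step 0: 11px
Step 1: 11.0 × 1.333 = 14.7
Step 2: 11.0 × 1.333² = 19.5
Step 3: 11.0 × 1.333³ = 26.1
Step 4: 11.0 × 1.333⁴ = 34.7

8.3px, 11.0px, 14.7px, 19.5px, 26.1px, 34.7px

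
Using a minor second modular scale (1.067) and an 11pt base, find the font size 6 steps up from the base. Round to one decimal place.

16.2pt

A modular type scale is a geometric sequence: sizeₙ = base × rⁿ.
11.0 × 1.067⁶ = 11.0 × 1.47566 ≈ 16.23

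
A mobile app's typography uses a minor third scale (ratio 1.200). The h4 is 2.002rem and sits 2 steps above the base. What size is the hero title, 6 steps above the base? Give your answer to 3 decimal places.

The gap is 6 − (2) = 4 steps, so the factor is 1.200^4.
2.002 × 1.200⁴ = 2.002 × 2.07360 ≈ 4.151

4.151rem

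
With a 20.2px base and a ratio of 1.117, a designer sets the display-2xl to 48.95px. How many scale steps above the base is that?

1.117ⁿ = 48.95 / 20.2 = 2.4233
n = ln(2.4233) / ln(1.117) = 0.8851 / 0.1106 ≈ 8.00

8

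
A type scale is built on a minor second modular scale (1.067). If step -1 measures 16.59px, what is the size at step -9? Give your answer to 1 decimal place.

Moving from step -1 to step -9 is 8 steps down, so divide by r⁸.
16.59 ÷ 1.067⁸ = 16.59 ÷ 1.68002 ≈ 9.875

9.9px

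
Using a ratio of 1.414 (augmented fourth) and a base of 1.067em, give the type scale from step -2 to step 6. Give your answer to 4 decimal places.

Step -2: 1.067 ÷ 1.414² = 0.5337
Step -1: 1.067 ÷ 1.414 = 0.7546
Step 0: 1.067em
Step 1: 1.067 × 1.414 = 1.5087
Step 2: 1.067 × 1.414² = 2.1334
Step 3: 1.067 × 1.414³ = 3.0166
Step 4: 1.067 × 1.414⁴ = 4.2654
Step 5: 1.067 × 1.414⁵ = 6.0313
Step 6: 1.067 × 1.414⁶ = 8.5283

0.5337em, 0.7546em, 1.0670em, 1.5087em, 2.1334em, 3.0166em, 4.2654em, 6.0313em, 8.5283em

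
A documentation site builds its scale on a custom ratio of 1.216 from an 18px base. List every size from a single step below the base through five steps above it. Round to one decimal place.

14.8px, 18.0px, 21.9px, 26.6px, 32.4px, 39.4px, 47.9px

Step -1: 18.0 ÷ 1.216 = 14.8
Step 0: 18px
Step 1: 18.0 × 1.216 = 21.9
Step 2: 18.0 × 1.216² = 26.6
Step 3: 18.0 × 1.216³ = 32.4
Step 4: 18.0 × 1.216⁴ = 39.4
Step 5: 18.0 × 1.216⁵ = 47.9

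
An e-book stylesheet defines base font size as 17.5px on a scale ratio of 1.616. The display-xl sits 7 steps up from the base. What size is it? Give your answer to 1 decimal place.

17.5 × 1.616⁷ = 17.5 × 28.77991 ≈ 503.65

503.6px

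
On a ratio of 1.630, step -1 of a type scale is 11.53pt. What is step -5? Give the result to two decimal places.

1.63pt

Moving from step -1 to step -5 is 4 steps down, so divide by r⁴.
11.53 ÷ 1.630⁴ = 11.53 ÷ 7.05912 ≈ 1.633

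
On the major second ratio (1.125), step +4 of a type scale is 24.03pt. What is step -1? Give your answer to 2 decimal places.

Moving from step +4 to step -1 is 5 steps down, so divide by r⁵.
24.03 ÷ 1.125⁵ = 24.03 ÷ 1.80203 ≈ 13.335

13.33pt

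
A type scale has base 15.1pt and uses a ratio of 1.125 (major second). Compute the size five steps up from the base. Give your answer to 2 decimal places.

27.21pt

15.1 × 1.125⁵ = 15.1 × 1.80203 ≈ 27.21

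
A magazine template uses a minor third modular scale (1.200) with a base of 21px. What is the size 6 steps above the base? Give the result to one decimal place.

A modular type scale is a geometric sequence: sizeₙ = base × rⁿ.
21.0 × 1.200⁶ = 21.0 × 2.98598 ≈ 62.71

62.7px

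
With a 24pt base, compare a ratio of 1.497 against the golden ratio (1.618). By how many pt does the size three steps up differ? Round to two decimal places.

21.14pt

At 1.497: 24.0 × 1.497³ = 80.5150pt
Golden ratio: 24.0 × 1.618³ = 101.6592pt
Difference: 101.6592 − 80.5150 = 21.1442pt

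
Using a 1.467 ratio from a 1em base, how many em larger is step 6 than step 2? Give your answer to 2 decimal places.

Step 2: 1.0 × 1.467² = 2.1521em
Step 6: 1.0 × 1.467⁶ = 9.9674em
Difference: 9.9674 − 2.1521 = 7.8153em

7.82em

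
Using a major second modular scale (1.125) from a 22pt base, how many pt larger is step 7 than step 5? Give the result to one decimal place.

10.5pt

Step 5: 22.0 × 1.125⁵ = 39.645pt
Step 7: 22.0 × 1.125⁷ = 50.175pt
Difference: 50.175 − 39.645 = 10.530pt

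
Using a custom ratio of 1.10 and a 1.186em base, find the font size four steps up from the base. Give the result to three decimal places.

1.186 × 1.10⁴ = 1.186 × 1.46410 ≈ 1.736

1.736em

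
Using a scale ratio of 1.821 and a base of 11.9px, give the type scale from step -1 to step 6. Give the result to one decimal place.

Step -1: 11.9 ÷ 1.821 = 6.5
Step 0: 11.9px
Step 1: 11.9 × 1.821 = 21.7
Step 2: 11.9 × 1.821² = 39.5
Step 3: 11.9 × 1.821³ = 71.9
Step 4: 11.9 × 1.821⁴ = 130.9
Step 5: 11.9 × 1.821⁵ = 238.3
Step 6: 11.9 × 1.821⁶ = 433.9

6.5px, 11.9px, 21.7px, 39.5px, 71.9px, 130.9px, 238.3px, 433.9px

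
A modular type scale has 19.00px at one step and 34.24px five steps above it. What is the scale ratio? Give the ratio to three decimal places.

1.125

The ratio satisfies 19.00 × r⁵ = 34.24, so r = (34.24 / 19.00)^(1/5).
r = 1.8021^(1/5) ≈ 1.1250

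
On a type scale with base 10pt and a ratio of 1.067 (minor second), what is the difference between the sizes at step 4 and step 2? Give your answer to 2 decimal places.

Step 2: 10.0 × 1.067² = 11.3849pt
Step 4: 10.0 × 1.067⁴ = 12.9616pt
Difference: 12.9616 − 11.3849 = 1.5767pt

1.58pt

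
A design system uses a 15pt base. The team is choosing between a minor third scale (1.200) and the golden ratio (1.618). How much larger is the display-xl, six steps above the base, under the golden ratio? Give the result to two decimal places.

224.34pt

Minor third: 15.0 × 1.200⁶ = 44.7898pt
Golden ratio: 15.0 × 1.618⁶ = 269.1302pt
Difference: 269.1302 − 44.7898 = 224.3404pt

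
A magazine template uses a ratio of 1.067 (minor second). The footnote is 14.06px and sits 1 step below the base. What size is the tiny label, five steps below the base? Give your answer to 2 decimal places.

10.85px

The gap is -5 − (-1) = -4 steps, so the factor is 1.067^-4.
14.06 ÷ 1.067⁴ = 14.06 ÷ 1.29616 ≈ 10.847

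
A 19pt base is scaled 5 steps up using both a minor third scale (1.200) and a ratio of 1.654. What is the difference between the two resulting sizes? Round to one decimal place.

Minor third: 19.0 × 1.200⁵ = 47.278pt
At 1.654: 19.0 × 1.654⁵ = 235.197pt
Difference: 235.197 − 47.278 = 187.919pt

187.9pt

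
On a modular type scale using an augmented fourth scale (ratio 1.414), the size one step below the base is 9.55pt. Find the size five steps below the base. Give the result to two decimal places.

2.39pt

9.55 ÷ 1.414⁴ = 9.55 ÷ 3.99758 ≈ 2.389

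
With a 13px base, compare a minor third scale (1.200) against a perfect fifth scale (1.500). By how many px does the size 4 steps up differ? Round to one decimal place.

Minor third: 13.0 × 1.200⁴ = 26.957px
Perfect fifth: 13.0 × 1.500⁴ = 65.812px
Difference: 65.812 − 26.957 = 38.855px

38.9px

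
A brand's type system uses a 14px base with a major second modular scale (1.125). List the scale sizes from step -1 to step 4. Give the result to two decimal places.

Step -1: 14.0 ÷ 1.125 = 12.44
Step 0: 14px
Step 1: 14.0 × 1.125 = 15.75
Step 2: 14.0 × 1.125² = 17.72
Step 3: 14.0 × 1.125³ = 19.93
Step 4: 14.0 × 1.125⁴ = 22.43

12.44px, 14.00px, 15.75px, 17.72px, 19.93px, 22.43px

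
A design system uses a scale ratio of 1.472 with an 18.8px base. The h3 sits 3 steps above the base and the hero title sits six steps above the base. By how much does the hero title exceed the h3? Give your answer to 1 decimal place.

131.3px

Step 3: 18.8 × 1.472³ = 59.963px
Step 6: 18.8 × 1.472⁶ = 191.251px
Difference: 191.251 − 59.963 = 131.288px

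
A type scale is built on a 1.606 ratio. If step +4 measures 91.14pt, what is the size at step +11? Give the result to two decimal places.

2511.47pt

Moving from step +4 to step +11 is 7 steps up, so multiply by r⁷.
91.14 × 1.606⁷ = 91.14 × 27.55617 ≈ 2511.469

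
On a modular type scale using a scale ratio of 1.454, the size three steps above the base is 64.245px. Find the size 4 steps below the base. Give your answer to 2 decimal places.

The gap is -4 − (3) = -7 steps, so the factor is 1.454^-7.
64.245 ÷ 1.454⁷ = 64.245 ÷ 13.73886 ≈ 4.676

4.68px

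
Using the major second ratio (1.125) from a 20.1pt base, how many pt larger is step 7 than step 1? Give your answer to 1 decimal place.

Step 1: 20.1 × 1.125 = 22.613pt
Step 7: 20.1 × 1.125⁷ = 45.842pt
Difference: 45.842 − 22.613 = 23.229pt

23.2pt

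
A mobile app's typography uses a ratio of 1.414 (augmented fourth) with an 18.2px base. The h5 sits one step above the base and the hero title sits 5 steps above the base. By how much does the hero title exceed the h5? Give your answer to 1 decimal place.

Step 1: 18.2 × 1.414 = 25.735px
Step 5: 18.2 × 1.414⁵ = 102.877px
Difference: 102.877 − 25.735 = 77.142px

77.1px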